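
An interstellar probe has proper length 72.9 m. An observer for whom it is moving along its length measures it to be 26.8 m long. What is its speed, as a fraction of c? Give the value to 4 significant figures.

β ≈ 0.9300

γ = L₀/L = 72.9/26.8 = 2.72015
β = √(1 − 1/γ²) = 0.9300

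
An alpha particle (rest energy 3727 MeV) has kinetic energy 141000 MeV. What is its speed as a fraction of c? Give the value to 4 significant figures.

γ = 1 + K/(m₀c²) = 1 + 141000/3727 = 38.8320
β = √(1 − 1/γ²) = 0.9997

β ≈ 0.9997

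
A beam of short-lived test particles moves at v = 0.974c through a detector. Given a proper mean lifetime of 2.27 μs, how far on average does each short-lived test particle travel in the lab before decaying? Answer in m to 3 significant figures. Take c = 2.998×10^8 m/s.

γ = 1/√(1 − 0.974²) = 4.4141
Dilated lifetime: Δt = γτ₀ = 4.4141 × 2.27 μs = 10.020 μs
d = vΔt = 0.974c × 10.020 μs = 2.9201×10^8 m/s × 1.0020×10^-5 s = 2930 m

d ≈ 2930 m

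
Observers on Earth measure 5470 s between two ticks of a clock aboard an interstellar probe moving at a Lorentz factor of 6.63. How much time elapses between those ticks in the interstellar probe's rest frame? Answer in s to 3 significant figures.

γ = 6.63 (given)
Proper time: τ₀ = Δt/γ = 5470/6.63 = 825 s

τ₀ ≈ 825 s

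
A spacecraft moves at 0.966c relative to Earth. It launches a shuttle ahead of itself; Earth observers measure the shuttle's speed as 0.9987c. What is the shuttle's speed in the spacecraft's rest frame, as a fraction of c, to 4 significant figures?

Inverse velocity addition: u' = (u − v)/(1 − uv/c²)
= (0.9987 − 0.966)/(1 − 0.9987×0.966) = 0.03270/0.0352558 = 0.9275

u' ≈ 0.9275c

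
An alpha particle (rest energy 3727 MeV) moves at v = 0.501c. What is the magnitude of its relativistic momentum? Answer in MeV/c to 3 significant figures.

γ = 1/√(1 − 0.501²) = 1.1555
p = γβm₀c = 1.1555 × 0.501 × 3727 MeV/c = 2160 MeV/c

p ≈ 2160 MeV/c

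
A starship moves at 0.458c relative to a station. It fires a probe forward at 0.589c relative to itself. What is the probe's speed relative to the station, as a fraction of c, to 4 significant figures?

u ≈ 0.8246c

Relativistic velocity addition: u = (u' + v)/(1 + u'v/c²)
= (0.589 + 0.458)/(1 + 0.589×0.458) = 1.047/1.26976 = 0.8246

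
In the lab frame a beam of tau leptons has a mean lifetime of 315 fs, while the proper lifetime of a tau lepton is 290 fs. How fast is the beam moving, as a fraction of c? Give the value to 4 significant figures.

γ = Δt/τ₀ = 315/290 = 1.08621
β = √(1 − 1/γ²) = √(1 − 1/1.08621²) = 0.3904

β ≈ 0.3904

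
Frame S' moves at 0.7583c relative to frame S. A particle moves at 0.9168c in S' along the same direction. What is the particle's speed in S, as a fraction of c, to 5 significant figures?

Relativistic velocity addition: u = (u' + v)/(1 + u'v/c²)
= (0.9168 + 0.7583)/(1 + 0.9168×0.7583) = 1.6751/1.695209 = 0.98814

u ≈ 0.98814c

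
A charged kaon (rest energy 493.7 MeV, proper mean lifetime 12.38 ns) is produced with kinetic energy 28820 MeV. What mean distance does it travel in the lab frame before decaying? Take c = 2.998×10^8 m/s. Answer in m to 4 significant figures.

γ = 1 + K/(m₀c²) = 1 + 28820/493.7 = 59.3755
β = √(1 − 1/γ²) = 0.999858
Dilated lifetime: γτ₀ = 59.3755 × 12.38 ns = 735.069 ns
d = βc·γτ₀ = 0.999858 × (2.998×10^8 m/s) × 7.35069×10^-7 s = 220.3 m

d ≈ 220.3 m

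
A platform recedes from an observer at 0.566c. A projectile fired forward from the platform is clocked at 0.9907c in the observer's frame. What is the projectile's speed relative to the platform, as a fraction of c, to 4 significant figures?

u' ≈ 0.9668c

Inverse velocity addition: u' = (u − v)/(1 − uv/c²)
= (0.9907 − 0.566)/(1 − 0.9907×0.566) = 0.4247/0.439264 = 0.9668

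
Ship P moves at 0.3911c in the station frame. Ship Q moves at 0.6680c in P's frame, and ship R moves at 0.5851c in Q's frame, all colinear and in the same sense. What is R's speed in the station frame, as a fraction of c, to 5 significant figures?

Compose boost 2: (0.6680 + 0.3911)/(1 + 0.6680×0.3911) = 1.0591/1.261255 = 0.8397193
Compose boost 3: (0.5851 + 0.8397193)/(1 + 0.5851×0.8397193) = 1.424819/1.491320 = 0.95541

u ≈ 0.95541c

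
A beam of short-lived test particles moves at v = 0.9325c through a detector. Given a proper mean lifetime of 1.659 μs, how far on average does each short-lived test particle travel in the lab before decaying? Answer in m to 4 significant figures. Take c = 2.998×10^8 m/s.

d ≈ 1284 m

γ = 1/√(1 − 0.9325²) = 2.76878
Dilated lifetime: Δt = γτ₀ = 2.76878 × 1.659 μs = 4.59341 μs
d = vΔt = 0.9325c × 4.59341 μs = 2.79564×10^8 m/s × 4.59341×10^-6 s = 1284 m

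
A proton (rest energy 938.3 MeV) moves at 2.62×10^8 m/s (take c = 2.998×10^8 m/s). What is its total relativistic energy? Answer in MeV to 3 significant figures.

E ≈ 1930 MeV

β = v/c = 2.62×10^8 / 2.998×10^8 = 0.87392
γ = 1/√(1 − 0.87392²) = 2.0573
E = γm₀c² = 2.0573 × 938.3 MeV = 1930 MeV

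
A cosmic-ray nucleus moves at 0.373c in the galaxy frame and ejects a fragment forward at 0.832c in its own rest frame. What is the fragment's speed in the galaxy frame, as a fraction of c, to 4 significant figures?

u ≈ 0.9196c

Compose boost 2: (0.832 + 0.373)/(1 + 0.832×0.373) = 1.205/1.31034 = 0.9196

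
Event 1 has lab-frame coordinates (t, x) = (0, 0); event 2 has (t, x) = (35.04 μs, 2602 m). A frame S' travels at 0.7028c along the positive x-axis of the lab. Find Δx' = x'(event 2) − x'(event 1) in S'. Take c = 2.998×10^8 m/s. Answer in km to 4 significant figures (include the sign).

γ = 1/√(1 − 0.7028²) = 1.40570
Δx' = γ(Δx − vΔt) = 1.40570 × (2602 m − 0.7028×(2.998×10^8 m/s)×35.04×10^-6 s)
= 1.40570 × (-4780.91 m) = -6.721 km

Δx' ≈ -6.721 km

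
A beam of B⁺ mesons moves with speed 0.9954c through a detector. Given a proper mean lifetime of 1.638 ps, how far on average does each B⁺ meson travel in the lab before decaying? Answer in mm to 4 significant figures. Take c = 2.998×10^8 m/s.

d ≈ 5.102 mm

γ = 1/√(1 − 0.9954²) = 10.4377
Dilated lifetime: Δt = γτ₀ = 10.4377 × 1.638 ps = 17.0970 ps
d = vΔt = 0.9954c × 17.0970 ps = 2.98421×10^8 m/s × 1.70970×10^-11 s = 5.102 mm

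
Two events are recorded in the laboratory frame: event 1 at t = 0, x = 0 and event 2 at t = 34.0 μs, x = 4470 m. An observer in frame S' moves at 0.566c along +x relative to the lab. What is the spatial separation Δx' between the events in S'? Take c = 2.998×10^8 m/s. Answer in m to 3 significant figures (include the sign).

Δx' ≈ -1580 m

γ = 1/√(1 − 0.566²) = 1.2130
Δx' = γ(Δx − vΔt) = 1.2130 × (4470 m − 0.566×(2.998×10^8 m/s)×34.0×10^-6 s)
= 1.2130 × (-1299.4 m) = -1580 m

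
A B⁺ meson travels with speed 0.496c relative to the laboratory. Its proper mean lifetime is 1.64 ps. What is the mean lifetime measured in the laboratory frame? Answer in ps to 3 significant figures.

γ = 1/√(1 − 0.496²) = 1.1516
Time dilation: Δt = γτ₀ = 1.1516 × 1.64 ps = 1.89 ps

Δt ≈ 1.89 ps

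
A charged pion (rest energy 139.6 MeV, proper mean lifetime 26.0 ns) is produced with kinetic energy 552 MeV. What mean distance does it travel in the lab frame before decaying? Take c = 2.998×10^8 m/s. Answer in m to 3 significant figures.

γ = 1 + K/(m₀c²) = 1 + 552/139.6 = 4.9542
β = √(1 − 1/γ²) = 0.97942
Dilated lifetime: γτ₀ = 4.9542 × 26.0 ns = 128.81 ns
d = βc·γτ₀ = 0.97942 × (2.998×10^8 m/s) × 1.2881×10^-7 s = 37.8 m

d ≈ 37.8 m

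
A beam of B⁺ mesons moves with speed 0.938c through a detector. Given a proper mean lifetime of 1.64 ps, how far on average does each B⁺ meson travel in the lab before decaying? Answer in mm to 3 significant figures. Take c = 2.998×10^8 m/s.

γ = 1/√(1 − 0.938²) = 2.8849
Dilated lifetime: Δt = γτ₀ = 2.8849 × 1.64 ps = 4.7312 ps
d = vΔt = 0.938c × 4.7312 ps = 2.8121×10^8 m/s × 4.7312×10^-12 s = 1.33 mm

d ≈ 1.33 mm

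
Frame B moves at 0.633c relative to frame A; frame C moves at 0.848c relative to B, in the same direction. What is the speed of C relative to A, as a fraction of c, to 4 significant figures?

Compose boost 2: (0.848 + 0.633)/(1 + 0.848×0.633) = 1.481/1.53678 = 0.9637

u ≈ 0.9637c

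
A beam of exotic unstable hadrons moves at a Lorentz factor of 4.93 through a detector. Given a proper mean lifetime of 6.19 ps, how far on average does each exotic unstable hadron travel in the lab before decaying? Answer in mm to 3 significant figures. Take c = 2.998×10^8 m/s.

β = √(1 − 1/γ²) = √(1 − 1/4.93²) = 0.97921
Dilated lifetime: Δt = γτ₀ = 4.93 × 6.19 ps = 30.517 ps
d = vΔt = 0.97921c × 30.517 ps = 2.9357×10^8 m/s × 3.0517×10^-11 s = 8.96 mm

d ≈ 8.96 mm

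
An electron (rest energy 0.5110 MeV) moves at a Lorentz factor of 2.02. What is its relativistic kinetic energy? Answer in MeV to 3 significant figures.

K ≈ 0.521 MeV

γ = 2.02 (given)
K = (γ − 1)m₀c² = (2.02 − 1) × 0.5110 MeV = 1.0200 × 0.5110 MeV = 0.521 MeV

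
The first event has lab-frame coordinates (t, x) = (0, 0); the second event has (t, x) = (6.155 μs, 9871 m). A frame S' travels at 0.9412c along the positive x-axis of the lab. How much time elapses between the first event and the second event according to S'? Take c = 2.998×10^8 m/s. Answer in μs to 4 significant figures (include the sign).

γ = 1/√(1 − 0.9412²) = 2.95989
Δt' = γ(Δt − vΔx/c²) = 2.95989 × (6.155 μs − 0.9412×9871 m / (2.998×10^8 m/s))
= 2.95989 × (-24.8343 μs) = -73.51 μs

Δt' ≈ -73.51 μs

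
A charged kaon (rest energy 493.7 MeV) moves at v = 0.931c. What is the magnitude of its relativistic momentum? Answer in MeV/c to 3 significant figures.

p ≈ 1260 MeV/c

γ = 1/√(1 − 0.931²) = 2.7396
p = γβm₀c = 2.7396 × 0.931 × 493.7 MeV/c = 1260 MeV/c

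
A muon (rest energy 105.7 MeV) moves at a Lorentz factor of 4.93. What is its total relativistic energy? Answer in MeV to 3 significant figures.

E ≈ 521 MeV

γ = 4.93 (given)
E = γm₀c² = 4.93 × 105.7 MeV = 521 MeV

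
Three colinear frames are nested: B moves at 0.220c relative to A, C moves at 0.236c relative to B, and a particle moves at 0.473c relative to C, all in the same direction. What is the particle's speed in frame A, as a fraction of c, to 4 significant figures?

u ≈ 0.7523c

Compose boost 2: (0.236 + 0.220)/(1 + 0.236×0.220) = 0.4560/1.05192 = 0.433493
Compose boost 3: (0.473 + 0.433493)/(1 + 0.473×0.433493) = 0.906493/1.20504 = 0.7523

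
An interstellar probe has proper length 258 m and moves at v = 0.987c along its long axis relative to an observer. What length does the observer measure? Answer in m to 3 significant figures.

L ≈ 41.5 m

γ = 1/√(1 − 0.987²) = 6.2220
Length contraction: L = L₀/γ = 258/6.2220 = 41.5 m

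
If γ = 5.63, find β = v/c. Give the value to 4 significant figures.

β = √(1 − 1/γ²) = √(1 − 1/5.63²) = √(0.968451) = 0.9841

β ≈ 0.9841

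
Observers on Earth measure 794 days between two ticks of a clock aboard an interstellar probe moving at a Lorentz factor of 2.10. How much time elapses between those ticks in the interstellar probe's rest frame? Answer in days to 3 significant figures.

γ = 2.10 (given)
Proper time: τ₀ = Δt/γ = 794/2.10 = 378 days

τ₀ ≈ 378 days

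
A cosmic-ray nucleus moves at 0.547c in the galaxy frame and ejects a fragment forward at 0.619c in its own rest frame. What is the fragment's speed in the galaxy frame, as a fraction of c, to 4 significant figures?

u ≈ 0.8711c

Compose boost 2: (0.619 + 0.547)/(1 + 0.619×0.547) = 1.166/1.33859 = 0.8711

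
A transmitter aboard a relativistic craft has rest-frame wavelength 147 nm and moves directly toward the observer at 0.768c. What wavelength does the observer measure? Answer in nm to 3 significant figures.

Relativistic Doppler: λ_obs = λ_src √((1−β)/(1+β))
= 147 × √(0.23200/1.7680) = 147 × 0.36225 = 53.3 nm

λ_obs ≈ 53.3 nm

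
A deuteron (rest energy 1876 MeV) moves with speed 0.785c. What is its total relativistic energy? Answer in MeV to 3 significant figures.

E ≈ 3030 MeV

γ = 1/√(1 − 0.785²) = 1.6142
E = γm₀c² = 1.6142 × 1876 MeV = 3030 MeV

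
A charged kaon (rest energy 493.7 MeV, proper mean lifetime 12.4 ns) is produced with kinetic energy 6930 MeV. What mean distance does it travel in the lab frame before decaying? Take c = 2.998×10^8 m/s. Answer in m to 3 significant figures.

d ≈ 55.8 m

γ = 1 + K/(m₀c²) = 1 + 6930/493.7 = 15.037
β = √(1 − 1/γ²) = 0.99779
Dilated lifetime: γτ₀ = 15.037 × 12.4 ns = 186.46 ns
d = βc·γτ₀ = 0.99779 × (2.998×10^8 m/s) × 1.8646×10^-7 s = 55.8 m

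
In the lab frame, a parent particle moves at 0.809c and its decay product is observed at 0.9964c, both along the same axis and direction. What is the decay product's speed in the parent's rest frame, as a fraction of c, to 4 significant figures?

Inverse velocity addition: u' = (u − v)/(1 − uv/c²)
= (0.9964 − 0.809)/(1 − 0.9964×0.809) = 0.1874/0.193912 = 0.9664

u' ≈ 0.9664c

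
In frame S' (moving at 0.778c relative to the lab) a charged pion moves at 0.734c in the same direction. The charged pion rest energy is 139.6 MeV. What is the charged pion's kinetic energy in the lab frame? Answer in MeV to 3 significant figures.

u_lab = (0.734 + 0.778)/(1 + 0.734×0.778) = 0.962412
γ = 1/√(1 − 0.962412²) = 3.6820
K = (γ − 1)m₀c² = (3.6820 − 1) × 139.6 = 2.6820 × 139.6 = 374 MeV

K ≈ 374 MeV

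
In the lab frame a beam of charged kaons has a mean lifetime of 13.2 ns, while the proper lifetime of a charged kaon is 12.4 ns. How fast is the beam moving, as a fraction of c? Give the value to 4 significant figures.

β ≈ 0.3428

γ = Δt/τ₀ = 13.2/12.4 = 1.06452
β = √(1 − 1/γ²) = √(1 − 1/1.06452²) = 0.3428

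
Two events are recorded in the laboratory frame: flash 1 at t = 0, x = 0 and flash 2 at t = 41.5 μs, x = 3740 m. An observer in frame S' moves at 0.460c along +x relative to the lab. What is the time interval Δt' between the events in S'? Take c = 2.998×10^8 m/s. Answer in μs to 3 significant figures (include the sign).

γ = 1/√(1 − 0.460²) = 1.1262
Δt' = γ(Δt − vΔx/c²) = 1.1262 × (41.5 μs − 0.460×3740 m / (2.998×10^8 m/s))
= 1.1262 × (35.762 μs) = 40.3 μs

Δt' ≈ 40.3 μs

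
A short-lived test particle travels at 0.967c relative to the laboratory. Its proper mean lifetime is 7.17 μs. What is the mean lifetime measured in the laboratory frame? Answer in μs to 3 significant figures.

γ = 1/√(1 − 0.967²) = 3.9250
Time dilation: Δt = γτ₀ = 3.9250 × 7.17 μs = 28.1 μs

Δt ≈ 28.1 μs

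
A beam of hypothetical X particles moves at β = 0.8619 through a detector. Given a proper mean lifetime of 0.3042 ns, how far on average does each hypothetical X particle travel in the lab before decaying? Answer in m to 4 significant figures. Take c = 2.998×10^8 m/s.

d ≈ 0.1550 m

γ = 1/√(1 − 0.8619²) = 1.97208
Dilated lifetime: Δt = γτ₀ = 1.97208 × 0.3042 ns = 0.599907 ns
d = vΔt = 0.8619c × 0.599907 ns = 2.58398×10^8 m/s × 5.99907×10^-10 s = 0.1550 m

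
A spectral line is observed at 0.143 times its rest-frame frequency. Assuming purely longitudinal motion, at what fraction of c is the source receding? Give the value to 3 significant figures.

β ≈ 0.960

f_obs/f_src = √((1−β)/(1+β)) = 0.143  ⇒  (1−β)/(1+β) = 0.020449
β = |1 − D²|/(1 + D²) = |1 − 0.020449|/(1 + 0.020449) = 0.960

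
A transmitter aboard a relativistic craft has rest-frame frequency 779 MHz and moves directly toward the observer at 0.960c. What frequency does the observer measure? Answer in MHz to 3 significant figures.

f_obs ≈ 5450 MHz

Relativistic Doppler: f_obs = f_src √((1+β)/(1−β))
= 779 × √(1.9600/0.040000) = 779 × 7.0000 = 5450 MHz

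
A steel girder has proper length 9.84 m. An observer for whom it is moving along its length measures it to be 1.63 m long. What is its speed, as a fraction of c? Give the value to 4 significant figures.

γ = L₀/L = 9.84/1.63 = 6.03681
β = √(1 − 1/γ²) = 0.9862

β ≈ 0.9862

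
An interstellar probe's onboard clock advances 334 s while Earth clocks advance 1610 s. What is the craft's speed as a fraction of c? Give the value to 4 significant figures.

β ≈ 0.9782

γ = Δt/τ₀ = 1610/334 = 4.82036
β = √(1 − 1/γ²) = √(1 − 1/4.82036²) = 0.9782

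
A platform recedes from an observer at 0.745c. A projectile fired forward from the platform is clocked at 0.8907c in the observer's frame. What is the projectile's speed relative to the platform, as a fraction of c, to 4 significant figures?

Inverse velocity addition: u' = (u − v)/(1 − uv/c²)
= (0.8907 − 0.745)/(1 − 0.8907×0.745) = 0.1457/0.336429 = 0.4331

u' ≈ 0.4331c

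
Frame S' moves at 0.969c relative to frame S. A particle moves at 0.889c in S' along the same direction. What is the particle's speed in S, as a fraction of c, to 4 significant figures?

u ≈ 0.9982c

Relativistic velocity addition: u = (u' + v)/(1 + u'v/c²)
= (0.889 + 0.969)/(1 + 0.889×0.969) = 1.858/1.86144 = 0.9982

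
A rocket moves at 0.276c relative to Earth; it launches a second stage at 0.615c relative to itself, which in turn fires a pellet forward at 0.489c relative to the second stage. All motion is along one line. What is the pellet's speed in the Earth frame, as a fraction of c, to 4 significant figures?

Compose boost 2: (0.615 + 0.276)/(1 + 0.615×0.276) = 0.8910/1.16974 = 0.761708
Compose boost 3: (0.489 + 0.761708)/(1 + 0.489×0.761708) = 1.25071/1.37248 = 0.9113

u ≈ 0.9113c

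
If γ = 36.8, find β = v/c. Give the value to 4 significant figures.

β = √(1 − 1/γ²) = √(1 − 1/36.8²) = √(0.999262) = 0.9996

β ≈ 0.9996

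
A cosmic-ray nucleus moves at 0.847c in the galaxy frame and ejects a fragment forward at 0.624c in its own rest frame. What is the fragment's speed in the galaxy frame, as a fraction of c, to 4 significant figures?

u ≈ 0.9624c

Compose boost 2: (0.624 + 0.847)/(1 + 0.624×0.847) = 1.471/1.52853 = 0.9624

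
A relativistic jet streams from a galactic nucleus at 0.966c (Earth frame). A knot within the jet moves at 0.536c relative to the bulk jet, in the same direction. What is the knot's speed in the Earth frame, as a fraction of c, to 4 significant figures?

Relativistic velocity addition: u = (u' + v)/(1 + u'v/c²)
= (0.536 + 0.966)/(1 + 0.536×0.966) = 1.502/1.51778 = 0.9896

u ≈ 0.9896c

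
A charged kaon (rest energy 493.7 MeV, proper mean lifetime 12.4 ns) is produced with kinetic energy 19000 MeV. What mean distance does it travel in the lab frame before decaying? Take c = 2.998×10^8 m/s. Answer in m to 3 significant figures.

d ≈ 147 m

γ = 1 + K/(m₀c²) = 1 + 19000/493.7 = 39.485
β = √(1 − 1/γ²) = 0.99968
Dilated lifetime: γτ₀ = 39.485 × 12.4 ns = 489.61 ns
d = βc·γτ₀ = 0.99968 × (2.998×10^8 m/s) × 4.8961×10^-7 s = 147 m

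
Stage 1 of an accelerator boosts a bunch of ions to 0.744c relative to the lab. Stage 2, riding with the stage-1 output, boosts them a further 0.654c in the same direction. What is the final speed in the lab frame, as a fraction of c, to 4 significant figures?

Compose boost 2: (0.654 + 0.744)/(1 + 0.654×0.744) = 1.398/1.48658 = 0.9404

u ≈ 0.9404c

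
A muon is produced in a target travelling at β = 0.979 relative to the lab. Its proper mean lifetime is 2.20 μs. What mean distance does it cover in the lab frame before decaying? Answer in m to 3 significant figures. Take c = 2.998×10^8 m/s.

γ = 1/√(1 − 0.979²) = 4.9053
Dilated lifetime: Δt = γτ₀ = 4.9053 × 2.20 μs = 10.792 μs
d = vΔt = 0.979c × 10.792 μs = 2.9350×10^8 m/s × 1.0792×10^-5 s = 3170 m

d ≈ 3170 m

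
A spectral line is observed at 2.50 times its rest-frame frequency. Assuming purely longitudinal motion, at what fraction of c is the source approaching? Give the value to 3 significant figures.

f_obs/f_src = √((1+β)/(1−β)) = 2.50  ⇒  (1+β)/(1−β) = 6.2500
β = |1 − D²|/(1 + D²) = |1 − 6.2500|/(1 + 6.2500) = 0.724

β ≈ 0.724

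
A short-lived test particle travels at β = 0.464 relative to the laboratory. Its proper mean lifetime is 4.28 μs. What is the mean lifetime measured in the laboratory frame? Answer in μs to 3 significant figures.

γ = 1/√(1 − 0.464²) = 1.1289
Time dilation: Δt = γτ₀ = 1.1289 × 4.28 μs = 4.83 μs

Δt ≈ 4.83 μs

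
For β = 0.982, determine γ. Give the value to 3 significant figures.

γ ≈ 5.29

γ = 1/√(1 − β²) = 1/√(1 − 0.982²) = 1/√(0.035676) = 5.29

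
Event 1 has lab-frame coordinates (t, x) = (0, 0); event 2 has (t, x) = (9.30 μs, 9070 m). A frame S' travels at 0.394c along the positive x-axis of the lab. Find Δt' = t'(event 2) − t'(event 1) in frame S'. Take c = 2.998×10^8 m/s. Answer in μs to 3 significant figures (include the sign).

γ = 1/√(1 − 0.394²) = 1.0880
Δt' = γ(Δt − vΔx/c²) = 1.0880 × (9.30 μs − 0.394×9070 m / (2.998×10^8 m/s))
= 1.0880 × (-2.6199 μs) = -2.85 μs

Δt' ≈ -2.85 μs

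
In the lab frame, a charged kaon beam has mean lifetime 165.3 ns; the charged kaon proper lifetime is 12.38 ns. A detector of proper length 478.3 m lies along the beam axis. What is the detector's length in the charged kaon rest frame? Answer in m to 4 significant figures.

L ≈ 35.82 m

Time dilation ⇒ γ = Δt/τ₀ = 165.3/12.38 = 13.3522
Length contraction: L = L₀/γ = 478.3/13.3522 = 35.82 m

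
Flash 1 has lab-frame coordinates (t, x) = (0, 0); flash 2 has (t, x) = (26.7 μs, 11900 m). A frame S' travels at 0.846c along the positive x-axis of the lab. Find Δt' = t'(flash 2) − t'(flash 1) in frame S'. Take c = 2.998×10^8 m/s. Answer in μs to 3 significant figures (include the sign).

Δt' ≈ -12.9 μs

γ = 1/√(1 − 0.846²) = 1.8755
Δt' = γ(Δt − vΔx/c²) = 1.8755 × (26.7 μs − 0.846×11900 m / (2.998×10^8 m/s))
= 1.8755 × (-6.8804 μs) = -12.9 μs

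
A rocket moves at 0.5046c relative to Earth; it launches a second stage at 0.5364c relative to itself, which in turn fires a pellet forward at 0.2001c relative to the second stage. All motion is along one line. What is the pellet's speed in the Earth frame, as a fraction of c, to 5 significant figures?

u ≈ 0.87578c

Compose boost 2: (0.5364 + 0.5046)/(1 + 0.5364×0.5046) = 1.0410/1.270667 = 0.8192545
Compose boost 3: (0.2001 + 0.8192545)/(1 + 0.2001×0.8192545) = 1.019354/1.163933 = 0.87578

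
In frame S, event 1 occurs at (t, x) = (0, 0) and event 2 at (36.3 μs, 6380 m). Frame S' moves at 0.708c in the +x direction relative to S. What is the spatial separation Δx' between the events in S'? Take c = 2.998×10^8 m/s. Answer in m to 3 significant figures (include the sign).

Δx' ≈ -1880 m

γ = 1/√(1 − 0.708²) = 1.4160
Δx' = γ(Δx − vΔt) = 1.4160 × (6380 m − 0.708×(2.998×10^8 m/s)×36.3×10^-6 s)
= 1.4160 × (-1325.0 m) = -1880 m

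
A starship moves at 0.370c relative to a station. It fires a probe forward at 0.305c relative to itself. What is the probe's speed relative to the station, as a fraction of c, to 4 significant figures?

Relativistic velocity addition: u = (u' + v)/(1 + u'v/c²)
= (0.305 + 0.370)/(1 + 0.305×0.370) = 0.6750/1.11285 = 0.6066

u ≈ 0.6066c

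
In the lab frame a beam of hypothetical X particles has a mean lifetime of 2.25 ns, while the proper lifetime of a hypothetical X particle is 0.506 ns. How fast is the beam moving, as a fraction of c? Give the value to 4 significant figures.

γ = Δt/τ₀ = 2.25/0.506 = 4.44664
β = √(1 − 1/γ²) = √(1 − 1/4.44664²) = 0.9744

β ≈ 0.9744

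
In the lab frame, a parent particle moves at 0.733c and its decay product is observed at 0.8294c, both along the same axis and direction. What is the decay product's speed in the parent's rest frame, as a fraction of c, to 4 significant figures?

u' ≈ 0.2459c

Inverse velocity addition: u' = (u − v)/(1 − uv/c²)
= (0.8294 − 0.733)/(1 − 0.8294×0.733) = 0.09640/0.392050 = 0.2459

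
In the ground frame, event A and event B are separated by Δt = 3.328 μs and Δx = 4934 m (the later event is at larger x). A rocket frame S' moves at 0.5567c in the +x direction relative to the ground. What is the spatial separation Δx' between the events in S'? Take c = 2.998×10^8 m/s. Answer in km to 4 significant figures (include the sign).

Δx' ≈ 5.271 km

γ = 1/√(1 − 0.5567²) = 1.20378
Δx' = γ(Δx − vΔt) = 1.20378 × (4934 m − 0.5567×(2.998×10^8 m/s)×3.328×10^-6 s)
= 1.20378 × (4378.56 m) = 5.271 km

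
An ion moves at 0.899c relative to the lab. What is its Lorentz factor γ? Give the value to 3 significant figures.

γ = 1/√(1 − β²) = 1/√(1 − 0.899²) = 1/√(0.19180) = 2.28

γ ≈ 2.28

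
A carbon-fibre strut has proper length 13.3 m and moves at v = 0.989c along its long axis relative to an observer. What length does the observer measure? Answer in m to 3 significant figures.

L ≈ 1.97 m

γ = 1/√(1 − 0.989²) = 6.7606
Length contraction: L = L₀/γ = 13.3/6.7606 = 1.97 m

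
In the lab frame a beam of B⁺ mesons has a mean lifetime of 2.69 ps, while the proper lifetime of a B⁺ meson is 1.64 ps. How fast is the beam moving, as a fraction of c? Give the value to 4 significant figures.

β ≈ 0.7927

γ = Δt/τ₀ = 2.69/1.64 = 1.64024
β = √(1 − 1/γ²) = √(1 − 1/1.64024²) = 0.7927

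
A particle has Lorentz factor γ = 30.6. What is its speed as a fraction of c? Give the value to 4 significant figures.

β = √(1 − 1/γ²) = √(1 − 1/30.6²) = √(0.998932) = 0.9995

β ≈ 0.9995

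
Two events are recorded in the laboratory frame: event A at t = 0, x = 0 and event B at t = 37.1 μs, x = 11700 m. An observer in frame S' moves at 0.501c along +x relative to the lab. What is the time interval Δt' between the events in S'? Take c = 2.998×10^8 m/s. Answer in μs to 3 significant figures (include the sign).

Δt' ≈ 20.3 μs

γ = 1/√(1 − 0.501²) = 1.1555
Δt' = γ(Δt − vΔx/c²) = 1.1555 × (37.1 μs − 0.501×11700 m / (2.998×10^8 m/s))
= 1.1555 × (17.548 μs) = 20.3 μs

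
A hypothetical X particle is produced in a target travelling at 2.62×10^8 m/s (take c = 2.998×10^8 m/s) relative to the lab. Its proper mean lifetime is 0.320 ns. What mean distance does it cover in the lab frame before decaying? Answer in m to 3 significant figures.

d ≈ 0.172 m

β = v/c = 2.62×10^8 / 2.998×10^8 = 0.87392
γ = 1/√(1 − 0.87392²) = 2.0573
Dilated lifetime: Δt = γτ₀ = 2.0573 × 0.320 ns = 0.65833 ns
d = vΔt = 0.87392c × 0.65833 ns = 2.6200×10^8 m/s × 6.5833×10^-10 s = 0.172 m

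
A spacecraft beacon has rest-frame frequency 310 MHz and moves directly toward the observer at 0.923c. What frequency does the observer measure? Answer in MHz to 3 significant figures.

Relativistic Doppler: f_obs = f_src √((1+β)/(1−β))
= 310 × √(1.9230/0.077000) = 310 × 4.9974 = 1550 MHz

f_obs ≈ 1550 MHz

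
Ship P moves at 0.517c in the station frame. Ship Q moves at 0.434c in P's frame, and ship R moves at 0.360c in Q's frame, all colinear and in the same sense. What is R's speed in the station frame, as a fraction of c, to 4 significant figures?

u ≈ 0.8883c

Compose boost 2: (0.434 + 0.517)/(1 + 0.434×0.517) = 0.9510/1.22438 = 0.776721
Compose boost 3: (0.360 + 0.776721)/(1 + 0.360×0.776721) = 1.13672/1.27962 = 0.8883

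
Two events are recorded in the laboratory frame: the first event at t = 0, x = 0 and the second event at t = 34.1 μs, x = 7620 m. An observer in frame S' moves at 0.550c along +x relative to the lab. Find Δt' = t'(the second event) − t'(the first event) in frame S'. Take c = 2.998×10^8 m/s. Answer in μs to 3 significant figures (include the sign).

γ = 1/√(1 − 0.550²) = 1.1974
Δt' = γ(Δt − vΔx/c²) = 1.1974 × (34.1 μs − 0.550×7620 m / (2.998×10^8 m/s))
= 1.1974 × (20.121 μs) = 24.1 μs

Δt' ≈ 24.1 μs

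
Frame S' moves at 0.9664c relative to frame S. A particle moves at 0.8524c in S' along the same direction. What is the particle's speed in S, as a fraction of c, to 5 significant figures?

Relativistic velocity addition: u = (u' + v)/(1 + u'v/c²)
= (0.8524 + 0.9664)/(1 + 0.8524×0.9664) = 1.8188/1.823759 = 0.99728

u ≈ 0.99728c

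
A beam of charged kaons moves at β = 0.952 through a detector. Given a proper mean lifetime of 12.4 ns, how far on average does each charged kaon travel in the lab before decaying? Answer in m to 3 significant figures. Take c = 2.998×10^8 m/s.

γ = 1/√(1 − 0.952²) = 3.2669
Dilated lifetime: Δt = γτ₀ = 3.2669 × 12.4 ns = 40.510 ns
d = vΔt = 0.952c × 40.510 ns = 2.8541×10^8 m/s × 4.0510×10^-8 s = 11.6 m

d ≈ 11.6 m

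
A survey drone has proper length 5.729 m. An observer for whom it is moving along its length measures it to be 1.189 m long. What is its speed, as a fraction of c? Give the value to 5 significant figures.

β ≈ 0.97823

γ = L₀/L = 5.729/1.189 = 4.818335
β = √(1 − 1/γ²) = 0.97823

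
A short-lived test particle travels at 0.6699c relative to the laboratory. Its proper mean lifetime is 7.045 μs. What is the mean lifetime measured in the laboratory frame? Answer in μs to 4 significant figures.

Δt ≈ 9.489 μs

γ = 1/√(1 − 0.6699²) = 1.34689
Time dilation: Δt = γτ₀ = 1.34689 × 7.045 μs = 9.489 μs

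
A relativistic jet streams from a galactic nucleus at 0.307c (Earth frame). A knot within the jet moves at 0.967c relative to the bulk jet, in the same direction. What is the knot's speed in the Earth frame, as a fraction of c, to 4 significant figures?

Relativistic velocity addition: u = (u' + v)/(1 + u'v/c²)
= (0.967 + 0.307)/(1 + 0.967×0.307) = 1.274/1.29687 = 0.9824

u ≈ 0.9824c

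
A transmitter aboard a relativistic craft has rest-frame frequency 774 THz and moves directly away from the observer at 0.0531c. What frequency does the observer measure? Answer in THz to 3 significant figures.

f_obs ≈ 734 THz

Relativistic Doppler: f_obs = f_src √((1−β)/(1+β))
= 774 × √(0.94690/1.0531) = 774 × 0.94824 = 734 THz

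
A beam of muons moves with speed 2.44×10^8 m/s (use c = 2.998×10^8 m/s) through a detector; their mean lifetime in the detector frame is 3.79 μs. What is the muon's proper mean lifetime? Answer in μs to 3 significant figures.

β = v/c = 2.44×10^8 / 2.998×10^8 = 0.81388
γ = 1/√(1 − 0.81388²) = 1.7211
Proper time: τ₀ = Δt/γ = 3.79/1.7211 = 2.20 μs

τ₀ ≈ 2.20 μs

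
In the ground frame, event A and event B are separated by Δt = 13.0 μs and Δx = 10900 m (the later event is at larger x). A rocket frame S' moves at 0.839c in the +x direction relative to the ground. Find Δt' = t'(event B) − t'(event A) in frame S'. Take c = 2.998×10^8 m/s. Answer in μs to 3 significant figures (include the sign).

Δt' ≈ -32.2 μs

γ = 1/√(1 − 0.839²) = 1.8378
Δt' = γ(Δt − vΔx/c²) = 1.8378 × (13.0 μs − 0.839×10900 m / (2.998×10^8 m/s))
= 1.8378 × (-17.504 μs) = -32.2 μs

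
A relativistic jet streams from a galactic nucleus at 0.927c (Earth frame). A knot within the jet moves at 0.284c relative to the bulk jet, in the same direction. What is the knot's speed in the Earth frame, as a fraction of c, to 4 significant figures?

Relativistic velocity addition: u = (u' + v)/(1 + u'v/c²)
= (0.284 + 0.927)/(1 + 0.284×0.927) = 1.211/1.26327 = 0.9586

u ≈ 0.9586c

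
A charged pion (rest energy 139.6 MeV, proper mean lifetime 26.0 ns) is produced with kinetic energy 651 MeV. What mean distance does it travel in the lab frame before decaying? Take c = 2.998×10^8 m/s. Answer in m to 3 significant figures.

γ = 1 + K/(m₀c²) = 1 + 651/139.6 = 5.6633
β = √(1 − 1/γ²) = 0.98429
Dilated lifetime: γτ₀ = 5.6633 × 26.0 ns = 147.25 ns
d = βc·γτ₀ = 0.98429 × (2.998×10^8 m/s) × 1.4725×10^-7 s = 43.5 m

d ≈ 43.5 m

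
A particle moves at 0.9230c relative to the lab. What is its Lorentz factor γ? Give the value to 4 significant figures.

γ ≈ 2.599

γ = 1/√(1 − β²) = 1/√(1 − 0.9230²) = 1/√(0.148071) = 2.599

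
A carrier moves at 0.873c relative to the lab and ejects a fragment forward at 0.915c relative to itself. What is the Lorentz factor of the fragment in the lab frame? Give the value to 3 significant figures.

γ ≈ 9.14

u_lab = (0.915 + 0.873)/(1 + 0.915×0.873) = 1.788/1.79880 = 0.993999
γ = 1/√(1 − 0.993999²) = 9.14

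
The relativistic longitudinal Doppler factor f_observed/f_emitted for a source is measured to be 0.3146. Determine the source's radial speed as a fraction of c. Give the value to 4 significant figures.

f_obs/f_src = √((1−β)/(1+β)) = 0.3146  ⇒  (1−β)/(1+β) = 0.0989732
β = |1 − D²|/(1 + D²) = |1 − 0.0989732|/(1 + 0.0989732) = 0.8199

β ≈ 0.8199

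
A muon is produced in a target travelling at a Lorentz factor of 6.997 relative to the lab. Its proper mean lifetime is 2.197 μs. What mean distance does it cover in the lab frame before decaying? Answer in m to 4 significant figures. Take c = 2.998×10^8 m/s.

β = √(1 − 1/γ²) = √(1 − 1/6.997²) = 0.989734
Dilated lifetime: Δt = γτ₀ = 6.997 × 2.197 μs = 15.3724 μs
d = vΔt = 0.989734c × 15.3724 μs = 2.96722×10^8 m/s × 1.53724×10^-5 s = 4561 m

d ≈ 4561 m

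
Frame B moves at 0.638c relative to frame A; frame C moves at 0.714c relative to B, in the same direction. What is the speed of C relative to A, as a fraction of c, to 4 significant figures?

u ≈ 0.9289c

Compose boost 2: (0.714 + 0.638)/(1 + 0.714×0.638) = 1.352/1.45553 = 0.9289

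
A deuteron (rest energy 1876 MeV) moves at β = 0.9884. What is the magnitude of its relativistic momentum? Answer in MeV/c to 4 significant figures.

p ≈ 12210 MeV/c

γ = 1/√(1 − 0.9884²) = 6.58444
p = γβm₀c = 6.58444 × 0.9884 × 1876 MeV/c = 12210 MeV/c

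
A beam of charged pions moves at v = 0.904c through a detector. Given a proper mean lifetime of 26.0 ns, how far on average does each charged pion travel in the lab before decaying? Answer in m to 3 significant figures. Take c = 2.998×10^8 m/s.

d ≈ 16.5 m

γ = 1/√(1 − 0.904²) = 2.3390
Dilated lifetime: Δt = γτ₀ = 2.3390 × 26.0 ns = 60.814 ns
d = vΔt = 0.904c × 60.814 ns = 2.7102×10^8 m/s × 6.0814×10^-8 s = 16.5 m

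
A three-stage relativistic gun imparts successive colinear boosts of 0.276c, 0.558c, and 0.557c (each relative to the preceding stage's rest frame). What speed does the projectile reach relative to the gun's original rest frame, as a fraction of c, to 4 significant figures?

u ≈ 0.9124c

Compose boost 2: (0.558 + 0.276)/(1 + 0.558×0.276) = 0.8340/1.15401 = 0.722699
Compose boost 3: (0.557 + 0.722699)/(1 + 0.557×0.722699) = 1.27970/1.40254 = 0.9124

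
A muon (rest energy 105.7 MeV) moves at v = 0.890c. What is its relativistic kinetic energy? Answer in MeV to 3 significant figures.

γ = 1/√(1 − 0.890²) = 2.1932
K = (γ − 1)m₀c² = (2.1932 − 1) × 105.7 MeV = 1.1932 × 105.7 MeV = 126 MeV

K ≈ 126 MeV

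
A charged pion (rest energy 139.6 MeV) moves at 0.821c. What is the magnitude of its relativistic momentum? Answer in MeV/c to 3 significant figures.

p ≈ 201 MeV/c

γ = 1/√(1 − 0.821²) = 1.7515
p = γβm₀c = 1.7515 × 0.821 × 139.6 MeV/c = 201 MeV/c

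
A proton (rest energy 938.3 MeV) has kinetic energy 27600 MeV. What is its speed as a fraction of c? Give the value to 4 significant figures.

β ≈ 0.9995

γ = 1 + K/(m₀c²) = 1 + 27600/938.3 = 30.4149
β = √(1 − 1/γ²) = 0.9995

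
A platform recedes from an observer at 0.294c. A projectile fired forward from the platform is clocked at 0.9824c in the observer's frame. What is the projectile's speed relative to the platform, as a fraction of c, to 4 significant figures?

u' ≈ 0.9680c

Inverse velocity addition: u' = (u − v)/(1 − uv/c²)
= (0.9824 − 0.294)/(1 − 0.9824×0.294) = 0.6884/0.711174 = 0.9680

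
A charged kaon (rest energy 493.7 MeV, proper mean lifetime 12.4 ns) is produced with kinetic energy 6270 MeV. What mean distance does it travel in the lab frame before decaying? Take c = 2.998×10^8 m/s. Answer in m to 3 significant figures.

d ≈ 50.8 m

γ = 1 + K/(m₀c²) = 1 + 6270/493.7 = 13.700
β = √(1 − 1/γ²) = 0.99733
Dilated lifetime: γτ₀ = 13.700 × 12.4 ns = 169.88 ns
d = βc·γτ₀ = 0.99733 × (2.998×10^8 m/s) × 1.6988×10^-7 s = 50.8 m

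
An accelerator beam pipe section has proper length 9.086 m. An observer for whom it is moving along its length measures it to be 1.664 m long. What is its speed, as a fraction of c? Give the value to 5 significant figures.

γ = L₀/L = 9.086/1.664 = 5.460337
β = √(1 − 1/γ²) = 0.98309

β ≈ 0.98309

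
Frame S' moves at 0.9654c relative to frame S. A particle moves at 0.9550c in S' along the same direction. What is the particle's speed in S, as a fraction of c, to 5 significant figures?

Relativistic velocity addition: u = (u' + v)/(1 + u'v/c²)
= (0.9550 + 0.9654)/(1 + 0.9550×0.9654) = 1.9204/1.921957 = 0.99919

u ≈ 0.99919c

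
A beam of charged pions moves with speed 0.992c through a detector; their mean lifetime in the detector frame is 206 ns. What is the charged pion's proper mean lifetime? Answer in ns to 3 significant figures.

τ₀ ≈ 26.0 ns

γ = 1/√(1 − 0.992²) = 7.9216
Proper time: τ₀ = Δt/γ = 206/7.9216 = 26.0 ns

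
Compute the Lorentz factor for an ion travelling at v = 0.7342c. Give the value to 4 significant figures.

γ = 1/√(1 − β²) = 1/√(1 − 0.7342²) = 1/√(0.460950) = 1.473

γ ≈ 1.473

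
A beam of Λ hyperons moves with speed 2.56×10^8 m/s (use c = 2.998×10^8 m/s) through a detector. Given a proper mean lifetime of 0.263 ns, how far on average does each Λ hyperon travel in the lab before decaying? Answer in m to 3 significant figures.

β = v/c = 2.56×10^8 / 2.998×10^8 = 0.85390
γ = 1/√(1 − 0.85390²) = 1.9215
Dilated lifetime: Δt = γτ₀ = 1.9215 × 0.263 ns = 0.50535 ns
d = vΔt = 0.85390c × 0.50535 ns = 2.5600×10^8 m/s × 5.0535×10^-10 s = 0.129 m

d ≈ 0.129 m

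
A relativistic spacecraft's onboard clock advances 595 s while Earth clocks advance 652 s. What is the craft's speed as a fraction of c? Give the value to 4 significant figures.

γ = Δt/τ₀ = 652/595 = 1.09580
β = √(1 − 1/γ²) = √(1 − 1/1.09580²) = 0.4089

β ≈ 0.4089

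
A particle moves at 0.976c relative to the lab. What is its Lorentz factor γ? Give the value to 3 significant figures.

γ = 1/√(1 − β²) = 1/√(1 − 0.976²) = 1/√(0.047424) = 4.59

γ ≈ 4.59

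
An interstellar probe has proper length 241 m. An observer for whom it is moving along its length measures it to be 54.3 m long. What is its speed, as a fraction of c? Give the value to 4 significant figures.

γ = L₀/L = 241/54.3 = 4.43831
β = √(1 − 1/γ²) = 0.9743

β ≈ 0.9743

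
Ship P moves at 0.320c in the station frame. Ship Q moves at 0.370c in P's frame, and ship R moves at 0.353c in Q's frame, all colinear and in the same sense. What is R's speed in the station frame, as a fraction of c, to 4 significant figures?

Compose boost 2: (0.370 + 0.320)/(1 + 0.370×0.320) = 0.6900/1.11840 = 0.616953
Compose boost 3: (0.353 + 0.616953)/(1 + 0.353×0.616953) = 0.969953/1.21778 = 0.7965

u ≈ 0.7965c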